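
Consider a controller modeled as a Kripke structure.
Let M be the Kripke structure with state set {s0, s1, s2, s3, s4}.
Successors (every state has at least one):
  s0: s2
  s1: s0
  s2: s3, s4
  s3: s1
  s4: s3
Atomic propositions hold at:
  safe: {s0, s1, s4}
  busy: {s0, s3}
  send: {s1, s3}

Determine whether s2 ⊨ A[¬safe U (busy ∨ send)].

Sat(¬safe) = {s2, s3}
Sat(busy ∨ send) = {s0, s1, s3}
A[¬safe U (busy ∨ send)]: least fixpoint, start Z0 = Sat((busy ∨ send)) = {s0, s1, s3}, add states in Sat(¬safe) with every successor in Z. Already a fixed point.
Sat(A[¬safe U (busy ∨ send)]) = {s0, s1, s3}
s2 ∉ Sat(A[¬safe U (busy ∨ send)]) = {s0, s1, s3}, so the formula does not hold at s2.

No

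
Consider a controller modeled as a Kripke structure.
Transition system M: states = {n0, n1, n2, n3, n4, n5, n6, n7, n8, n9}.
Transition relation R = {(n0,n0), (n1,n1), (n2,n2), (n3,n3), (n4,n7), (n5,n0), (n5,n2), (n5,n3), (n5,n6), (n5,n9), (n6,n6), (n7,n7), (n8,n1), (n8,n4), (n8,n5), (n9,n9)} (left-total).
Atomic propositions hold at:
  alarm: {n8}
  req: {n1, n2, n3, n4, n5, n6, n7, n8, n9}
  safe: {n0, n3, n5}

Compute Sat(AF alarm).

{n8}

AF alarm: least fixpoint, start Z0 = {n8}, add states with every successor in Z. Already a fixed point.
Sat(AF alarm) = {n8}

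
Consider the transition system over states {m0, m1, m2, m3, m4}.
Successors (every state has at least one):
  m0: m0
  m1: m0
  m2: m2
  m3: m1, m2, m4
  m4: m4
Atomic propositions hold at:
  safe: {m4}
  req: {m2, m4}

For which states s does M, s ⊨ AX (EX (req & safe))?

{m4}

Sat(req & safe) = {m4}
Sat(EX (req & safe)) = {s : some successor in {m4}} = {m3, m4}
Sat(AX (EX (req & safe))) = {s : every successor in {m3, m4}} = {m4}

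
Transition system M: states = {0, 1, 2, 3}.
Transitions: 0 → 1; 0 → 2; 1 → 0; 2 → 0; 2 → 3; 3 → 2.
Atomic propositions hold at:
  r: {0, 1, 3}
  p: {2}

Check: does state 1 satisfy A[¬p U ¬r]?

No

Sat(¬p) = {0, 1, 3}
Sat(¬r) = {2}
A[¬p U ¬r]: least fixpoint, start Z0 = Sat(¬r) = {2}, add states in Sat(¬p) with every successor in Z. Z1 = {2, 3}; fixed.
Sat(A[¬p U ¬r]) = {2, 3}
1 ∉ Sat(A[¬p U ¬r]) = {2, 3}, so the formula does not hold at 1.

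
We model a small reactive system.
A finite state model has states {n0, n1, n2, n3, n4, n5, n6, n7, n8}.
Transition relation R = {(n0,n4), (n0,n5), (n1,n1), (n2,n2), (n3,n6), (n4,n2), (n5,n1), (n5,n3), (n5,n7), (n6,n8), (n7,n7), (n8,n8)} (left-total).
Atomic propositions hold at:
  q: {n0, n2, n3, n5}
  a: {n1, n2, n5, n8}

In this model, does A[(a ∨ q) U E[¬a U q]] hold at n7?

Sat(a ∨ q) = {n0, n1, n2, n3, n5, n8}
Sat(¬a) = {n0, n3, n4, n6, n7}
E[¬a U q]: least fixpoint, start Z0 = Sat(q) = {n0, n2, n3, n5}, add states in Sat(¬a) with some successor in Z. Z1 = {n0, n2, n3, n4, n5}; fixed.
Sat(E[¬a U q]) = {n0, n2, n3, n4, n5}
A[(a ∨ q) U E[¬a U q]]: least fixpoint, start Z0 = Sat(E[¬a U q]) = {n0, n2, n3, n4, n5}, add states in Sat(a ∨ q) with every successor in Z. Already a fixed point.
Sat(A[(a ∨ q) U E[¬a U q]]) = {n0, n2, n3, n4, n5}
n7 ∉ Sat(A[(a ∨ q) U E[¬a U q]]) = {n0, n2, n3, n4, n5}, so the formula does not hold at n7.

No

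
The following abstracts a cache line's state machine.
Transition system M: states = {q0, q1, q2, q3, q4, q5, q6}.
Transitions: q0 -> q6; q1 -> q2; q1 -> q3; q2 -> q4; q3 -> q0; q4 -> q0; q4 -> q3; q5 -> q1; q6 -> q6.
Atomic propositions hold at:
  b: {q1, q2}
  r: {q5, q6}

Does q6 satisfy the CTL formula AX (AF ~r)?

Sat(~r) = {q0, q1, q2, q3, q4}
AF ~r: least fixpoint, start Z0 = {q0, q1, q2, q3, q4}, add states with every successor in Z. Z1 = {q0, q1, q2, q3, q4, q5}; fixed.
Sat(AF ~r) = {q0, q1, q2, q3, q4, q5}
Sat(AX (AF ~r)) = {s : every successor in {q0, q1, q2, q3, q4, q5}} = {q1, q2, q3, q4, q5}
q6 ∉ Sat(AX (AF ~r)) = {q1, q2, q3, q4, q5}, so the formula does not hold at q6.

No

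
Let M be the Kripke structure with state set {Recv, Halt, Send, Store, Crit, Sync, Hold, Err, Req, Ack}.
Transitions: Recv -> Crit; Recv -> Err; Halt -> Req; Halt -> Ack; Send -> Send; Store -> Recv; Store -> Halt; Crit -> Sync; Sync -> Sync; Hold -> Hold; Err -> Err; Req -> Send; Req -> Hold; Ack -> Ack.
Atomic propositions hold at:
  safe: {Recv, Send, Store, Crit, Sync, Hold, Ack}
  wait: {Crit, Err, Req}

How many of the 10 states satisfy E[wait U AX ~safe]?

1

Sat(~safe) = {Halt, Err, Req}
Sat(AX ~safe) = {s : every successor in {Halt, Err, Req}} = {Err}
E[wait U AX ~safe]: least fixpoint, start Z0 = Sat(AX ~safe) = {Err}, add states in Sat(wait) with some successor in Z. Already a fixed point.
Sat(E[wait U AX ~safe]) = {Err}
|Sat(E[wait U AX ~safe])| = |{Err}| = 1.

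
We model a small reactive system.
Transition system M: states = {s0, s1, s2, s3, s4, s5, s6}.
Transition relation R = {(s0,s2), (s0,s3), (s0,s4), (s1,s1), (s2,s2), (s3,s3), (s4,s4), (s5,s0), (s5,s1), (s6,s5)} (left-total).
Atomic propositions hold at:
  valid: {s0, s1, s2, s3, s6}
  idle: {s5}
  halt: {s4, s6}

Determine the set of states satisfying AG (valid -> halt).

{s4}

Sat(valid -> halt) = {s4, s5, s6}
AG (valid -> halt): greatest fixpoint, start Z0 = {s4, s5, s6}, keep only states in Sat with every successor in Z. Z1 = {s4, s6}; Z2 = {s4}; fixed.
Sat(AG (valid -> halt)) = {s4}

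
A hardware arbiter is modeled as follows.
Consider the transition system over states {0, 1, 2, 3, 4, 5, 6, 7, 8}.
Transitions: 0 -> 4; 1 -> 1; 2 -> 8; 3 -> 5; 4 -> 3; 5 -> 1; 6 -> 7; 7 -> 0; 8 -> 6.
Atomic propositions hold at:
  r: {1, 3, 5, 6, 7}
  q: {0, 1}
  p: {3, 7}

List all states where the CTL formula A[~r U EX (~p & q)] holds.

Sat(~r) = {0, 2, 4, 8}
Sat(~p) = {0, 1, 2, 4, 5, 6, 8}
Sat(~p & q) = {0, 1}
Sat(EX (~p & q)) = {s : some successor in {0, 1}} = {1, 5, 7}
A[~r U EX (~p & q)]: least fixpoint, start Z0 = Sat(EX (~p & q)) = {1, 5, 7}, add states in Sat(~r) with every successor in Z. Already a fixed point.
Sat(A[~r U EX (~p & q)]) = {1, 5, 7}

{1, 5, 7}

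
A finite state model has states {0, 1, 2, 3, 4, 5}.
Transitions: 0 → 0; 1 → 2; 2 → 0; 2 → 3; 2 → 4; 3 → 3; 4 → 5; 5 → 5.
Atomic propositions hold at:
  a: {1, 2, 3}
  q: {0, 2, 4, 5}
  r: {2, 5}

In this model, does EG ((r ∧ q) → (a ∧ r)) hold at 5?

Sat(r ∧ q) = {2, 5}
Sat(a ∧ r) = {2}
Sat((r ∧ q) → (a ∧ r)) = {0, 1, 2, 3, 4}
EG ((r ∧ q) → (a ∧ r)): greatest fixpoint, start Z0 = {0, 1, 2, 3, 4}, keep only states in Sat with some successor in Z. Z1 = {0, 1, 2, 3}; fixed.
Sat(EG ((r ∧ q) → (a ∧ r))) = {0, 1, 2, 3}
5 ∉ Sat(EG ((r ∧ q) → (a ∧ r))) = {0, 1, 2, 3}, so the formula does not hold at 5.

No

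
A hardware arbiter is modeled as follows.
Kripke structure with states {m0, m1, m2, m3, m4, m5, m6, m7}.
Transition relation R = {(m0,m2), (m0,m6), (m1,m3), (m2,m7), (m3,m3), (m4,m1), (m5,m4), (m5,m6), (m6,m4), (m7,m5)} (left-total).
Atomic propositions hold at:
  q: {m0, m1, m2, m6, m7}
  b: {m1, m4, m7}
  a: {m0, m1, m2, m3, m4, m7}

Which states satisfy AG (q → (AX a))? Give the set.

Sat(AX a) = {s : every successor in {m0, m1, m2, m3, m4, m7}} = {m1, m2, m3, m4, m6}
Sat(q → (AX a)) = {m1, m2, m3, m4, m5, m6}
AG (q → (AX a)): greatest fixpoint, start Z0 = {m1, m2, m3, m4, m5, m6}, keep only states in Sat with every successor in Z. Z1 = {m1, m3, m4, m5, m6}; fixed.
Sat(AG (q → (AX a))) = {m1, m3, m4, m5, m6}

{m1, m3, m4, m5, m6}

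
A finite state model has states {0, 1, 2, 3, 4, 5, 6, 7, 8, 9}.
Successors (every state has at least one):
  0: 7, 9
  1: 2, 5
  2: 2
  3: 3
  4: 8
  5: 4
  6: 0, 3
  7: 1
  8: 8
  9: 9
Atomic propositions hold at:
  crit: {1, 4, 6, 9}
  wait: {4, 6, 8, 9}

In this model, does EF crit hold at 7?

EF crit: least fixpoint, start Z0 = {1, 4, 6, 9}, add states with some successor in Z. Z1 = {0, 1, 4, 5, 6, 7, 9}; fixed.
Sat(EF crit) = {0, 1, 4, 5, 6, 7, 9}
7 ∈ Sat(EF crit) = {0, 1, 4, 5, 6, 7, 9}, so the formula holds at 7.

Yes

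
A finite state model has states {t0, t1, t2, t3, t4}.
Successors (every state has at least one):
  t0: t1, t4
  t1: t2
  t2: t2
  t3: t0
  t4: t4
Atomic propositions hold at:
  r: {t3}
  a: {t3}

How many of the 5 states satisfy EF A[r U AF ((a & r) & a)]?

1

Sat(a & r) = {t3}
Sat((a & r) & a) = {t3}
AF ((a & r) & a): least fixpoint, start Z0 = {t3}, add states with every successor in Z. Already a fixed point.
Sat(AF ((a & r) & a)) = {t3}
A[r U AF ((a & r) & a)]: least fixpoint, start Z0 = Sat(AF ((a & r) & a)) = {t3}, add states in Sat(r) with every successor in Z. Already a fixed point.
Sat(A[r U AF ((a & r) & a)]) = {t3}
EF A[r U AF ((a & r) & a)]: least fixpoint, start Z0 = {t3}, add states with some successor in Z. Already a fixed point.
Sat(EF A[r U AF ((a & r) & a)]) = {t3}
|Sat(EF A[r U AF ((a & r) & a)])| = |{t3}| = 1.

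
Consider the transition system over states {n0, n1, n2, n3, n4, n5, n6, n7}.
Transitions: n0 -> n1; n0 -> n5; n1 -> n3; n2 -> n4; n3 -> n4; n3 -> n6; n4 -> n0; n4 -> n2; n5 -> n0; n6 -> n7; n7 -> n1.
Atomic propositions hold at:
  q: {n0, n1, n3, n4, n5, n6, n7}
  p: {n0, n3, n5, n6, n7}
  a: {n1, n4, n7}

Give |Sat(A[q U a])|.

A[q U a]: least fixpoint, start Z0 = Sat(a) = {n1, n4, n7}, add states in Sat(q) with every successor in Z. Z1 = {n1, n4, n6, n7}; Z2 = {n1, n3, n4, n6, n7}; fixed.
Sat(A[q U a]) = {n1, n3, n4, n6, n7}
|Sat(A[q U a])| = |{n1, n3, n4, n6, n7}| = 5.

5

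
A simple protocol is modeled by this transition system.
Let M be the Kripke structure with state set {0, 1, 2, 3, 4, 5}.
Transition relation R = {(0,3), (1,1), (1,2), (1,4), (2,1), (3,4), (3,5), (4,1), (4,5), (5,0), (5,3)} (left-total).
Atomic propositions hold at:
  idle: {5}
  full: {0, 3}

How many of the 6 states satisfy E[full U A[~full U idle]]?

3

Sat(~full) = {1, 2, 4, 5}
A[~full U idle]: least fixpoint, start Z0 = Sat(idle) = {5}, add states in Sat(~full) with every successor in Z. Already a fixed point.
Sat(A[~full U idle]) = {5}
E[full U A[~full U idle]]: least fixpoint, start Z0 = Sat(A[~full U idle]) = {5}, add states in Sat(full) with some successor in Z. Z1 = {3, 5}; Z2 = {0, 3, 5}; fixed.
Sat(E[full U A[~full U idle]]) = {0, 3, 5}
|Sat(E[full U A[~full U idle]])| = |{0, 3, 5}| = 3.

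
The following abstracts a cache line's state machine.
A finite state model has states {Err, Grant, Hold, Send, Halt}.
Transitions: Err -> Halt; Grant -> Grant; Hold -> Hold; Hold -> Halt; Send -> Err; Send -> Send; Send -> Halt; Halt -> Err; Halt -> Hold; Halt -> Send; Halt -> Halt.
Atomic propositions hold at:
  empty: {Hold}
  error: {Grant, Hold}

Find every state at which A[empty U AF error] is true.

{Grant, Hold}

AF error: least fixpoint, start Z0 = {Grant, Hold}, add states with every successor in Z. Already a fixed point.
Sat(AF error) = {Grant, Hold}
A[empty U AF error]: least fixpoint, start Z0 = Sat(AF error) = {Grant, Hold}, add states in Sat(empty) with every successor in Z. Already a fixed point.
Sat(A[empty U AF error]) = {Grant, Hold}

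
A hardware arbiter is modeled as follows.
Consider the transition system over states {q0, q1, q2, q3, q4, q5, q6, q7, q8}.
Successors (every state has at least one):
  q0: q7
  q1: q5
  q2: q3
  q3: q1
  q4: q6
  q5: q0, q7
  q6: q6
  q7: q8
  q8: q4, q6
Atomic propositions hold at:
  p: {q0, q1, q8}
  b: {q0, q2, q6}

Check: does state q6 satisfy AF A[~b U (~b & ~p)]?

No

Sat(~b) = {q1, q3, q4, q5, q7, q8}
Sat(~p) = {q2, q3, q4, q5, q6, q7}
Sat(~b & ~p) = {q3, q4, q5, q7}
A[~b U (~b & ~p)]: least fixpoint, start Z0 = Sat((~b & ~p)) = {q3, q4, q5, q7}, add states in Sat(~b) with every successor in Z. Z1 = {q1, q3, q4, q5, q7}; fixed.
Sat(A[~b U (~b & ~p)]) = {q1, q3, q4, q5, q7}
AF A[~b U (~b & ~p)]: least fixpoint, start Z0 = {q1, q3, q4, q5, q7}, add states with every successor in Z. Z1 = {q0, q1, q2, q3, q4, q5, q7}; fixed.
Sat(AF A[~b U (~b & ~p)]) = {q0, q1, q2, q3, q4, q5, q7}
q6 ∉ Sat(AF A[~b U (~b & ~p)]) = {q0, q1, q2, q3, q4, q5, q7}, so the formula does not hold at q6.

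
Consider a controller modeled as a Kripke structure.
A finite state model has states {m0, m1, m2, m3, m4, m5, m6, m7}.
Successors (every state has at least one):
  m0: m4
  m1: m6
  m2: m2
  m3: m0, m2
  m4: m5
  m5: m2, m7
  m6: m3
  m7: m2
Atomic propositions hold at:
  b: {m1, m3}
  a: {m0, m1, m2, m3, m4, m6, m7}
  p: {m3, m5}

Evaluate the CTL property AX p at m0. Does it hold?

Sat(AX p) = {s : every successor in {m3, m5}} = {m4, m6}
m0 ∉ Sat(AX p) = {m4, m6}, so the formula does not hold at m0.

No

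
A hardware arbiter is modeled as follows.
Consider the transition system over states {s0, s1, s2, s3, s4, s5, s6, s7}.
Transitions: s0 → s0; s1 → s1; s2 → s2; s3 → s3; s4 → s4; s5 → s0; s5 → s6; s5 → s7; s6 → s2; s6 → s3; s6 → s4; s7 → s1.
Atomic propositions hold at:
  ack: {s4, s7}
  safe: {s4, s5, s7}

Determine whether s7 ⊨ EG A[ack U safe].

A[ack U safe]: least fixpoint, start Z0 = Sat(safe) = {s4, s5, s7}, add states in Sat(ack) with every successor in Z. Already a fixed point.
Sat(A[ack U safe]) = {s4, s5, s7}
EG A[ack U safe]: greatest fixpoint, start Z0 = {s4, s5, s7}, keep only states in Sat with some successor in Z. Z1 = {s4, s5}; Z2 = {s4}; fixed.
Sat(EG A[ack U safe]) = {s4}
s7 ∉ Sat(EG A[ack U safe]) = {s4}, so the formula does not hold at s7.

No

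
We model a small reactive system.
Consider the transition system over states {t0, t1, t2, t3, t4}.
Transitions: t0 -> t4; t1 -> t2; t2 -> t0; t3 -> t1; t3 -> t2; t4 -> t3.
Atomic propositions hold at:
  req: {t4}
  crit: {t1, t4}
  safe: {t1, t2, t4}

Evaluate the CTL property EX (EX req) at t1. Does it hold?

No

Sat(EX req) = {s : some successor in {t4}} = {t0}
Sat(EX (EX req)) = {s : some successor in {t0}} = {t2}
t1 ∉ Sat(EX (EX req)) = {t2}, so the formula does not hold at t1.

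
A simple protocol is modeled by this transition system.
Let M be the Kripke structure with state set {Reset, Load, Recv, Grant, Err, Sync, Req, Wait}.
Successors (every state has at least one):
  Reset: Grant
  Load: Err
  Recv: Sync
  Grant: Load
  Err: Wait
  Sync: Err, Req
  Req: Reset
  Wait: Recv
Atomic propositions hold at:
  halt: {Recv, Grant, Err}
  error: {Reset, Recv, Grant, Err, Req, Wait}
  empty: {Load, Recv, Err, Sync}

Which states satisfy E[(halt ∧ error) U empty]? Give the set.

{Load, Recv, Grant, Err, Sync}

Sat(halt ∧ error) = {Recv, Grant, Err}
E[(halt ∧ error) U empty]: least fixpoint, start Z0 = Sat(empty) = {Load, Recv, Err, Sync}, add states in Sat(halt ∧ error) with some successor in Z. Z1 = {Load, Recv, Grant, Err, Sync}; fixed.
Sat(E[(halt ∧ error) U empty]) = {Load, Recv, Grant, Err, Sync}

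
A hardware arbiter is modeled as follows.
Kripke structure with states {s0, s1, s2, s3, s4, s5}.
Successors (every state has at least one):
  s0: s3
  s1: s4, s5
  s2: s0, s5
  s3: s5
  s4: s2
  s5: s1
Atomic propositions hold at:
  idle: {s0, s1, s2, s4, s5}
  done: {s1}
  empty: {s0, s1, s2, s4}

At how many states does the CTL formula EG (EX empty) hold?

4

Sat(EX empty) = {s : some successor in {s0, s1, s2, s4}} = {s1, s2, s4, s5}
EG (EX empty): greatest fixpoint, start Z0 = {s1, s2, s4, s5}, keep only states in Sat with some successor in Z. Already a fixed point.
Sat(EG (EX empty)) = {s1, s2, s4, s5}
|Sat(EG (EX empty))| = |{s1, s2, s4, s5}| = 4.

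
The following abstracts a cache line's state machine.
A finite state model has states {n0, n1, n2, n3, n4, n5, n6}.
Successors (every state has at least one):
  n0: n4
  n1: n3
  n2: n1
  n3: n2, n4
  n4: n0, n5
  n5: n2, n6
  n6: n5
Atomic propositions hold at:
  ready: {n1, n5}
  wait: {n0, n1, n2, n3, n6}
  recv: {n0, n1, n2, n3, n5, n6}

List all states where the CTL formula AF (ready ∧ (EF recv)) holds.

{n1, n2, n5, n6}

EF recv: least fixpoint, start Z0 = {n0, n1, n2, n3, n5, n6}, add states with some successor in Z. Z1 = {n0, n1, n2, n3, n4, n5, n6}; fixed.
Sat(EF recv) = {n0, n1, n2, n3, n4, n5, n6}
Sat(ready ∧ (EF recv)) = {n1, n5}
AF (ready ∧ (EF recv)): least fixpoint, start Z0 = {n1, n5}, add states with every successor in Z. Z1 = {n1, n2, n5, n6}; fixed.
Sat(AF (ready ∧ (EF recv))) = {n1, n2, n5, n6}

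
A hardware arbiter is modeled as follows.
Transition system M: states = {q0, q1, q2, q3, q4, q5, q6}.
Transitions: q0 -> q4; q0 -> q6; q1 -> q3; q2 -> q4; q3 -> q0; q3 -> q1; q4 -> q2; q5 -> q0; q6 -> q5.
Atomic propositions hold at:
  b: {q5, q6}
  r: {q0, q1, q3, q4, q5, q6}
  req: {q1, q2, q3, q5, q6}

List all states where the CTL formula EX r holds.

{q0, q1, q2, q3, q5, q6}

Sat(EX r) = {s : some successor in {q0, q1, q3, q4, q5, q6}} = {q0, q1, q2, q3, q5, q6}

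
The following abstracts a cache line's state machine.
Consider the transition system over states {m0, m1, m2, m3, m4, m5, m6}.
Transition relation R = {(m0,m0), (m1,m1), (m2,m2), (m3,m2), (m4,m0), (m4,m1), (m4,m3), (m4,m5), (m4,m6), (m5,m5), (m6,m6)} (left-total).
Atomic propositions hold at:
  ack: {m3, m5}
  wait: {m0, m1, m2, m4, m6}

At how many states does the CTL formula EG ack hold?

1

EG ack: greatest fixpoint, start Z0 = {m3, m5}, keep only states in Sat with some successor in Z. Z1 = {m5}; fixed.
Sat(EG ack) = {m5}
|Sat(EG ack)| = |{m5}| = 1.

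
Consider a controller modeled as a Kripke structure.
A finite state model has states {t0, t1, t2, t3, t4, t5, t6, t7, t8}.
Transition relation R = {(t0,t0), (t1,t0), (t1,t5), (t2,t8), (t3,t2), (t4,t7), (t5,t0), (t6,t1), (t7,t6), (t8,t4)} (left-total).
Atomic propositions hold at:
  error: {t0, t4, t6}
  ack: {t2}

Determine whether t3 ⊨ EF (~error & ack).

Yes

Sat(~error) = {t1, t2, t3, t5, t7, t8}
Sat(~error & ack) = {t2}
EF (~error & ack): least fixpoint, start Z0 = {t2}, add states with some successor in Z. Z1 = {t2, t3}; fixed.
Sat(EF (~error & ack)) = {t2, t3}
t3 ∈ Sat(EF (~error & ack)) = {t2, t3}, so the formula holds at t3.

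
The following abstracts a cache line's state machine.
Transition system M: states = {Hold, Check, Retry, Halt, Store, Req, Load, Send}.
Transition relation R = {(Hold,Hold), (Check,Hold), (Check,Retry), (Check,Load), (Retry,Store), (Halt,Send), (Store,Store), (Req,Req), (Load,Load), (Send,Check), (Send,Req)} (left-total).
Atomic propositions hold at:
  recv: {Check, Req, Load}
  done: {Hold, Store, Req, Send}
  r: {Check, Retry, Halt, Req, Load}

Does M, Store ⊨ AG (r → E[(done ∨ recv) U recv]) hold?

Sat(done ∨ recv) = {Hold, Check, Store, Req, Load, Send}
E[(done ∨ recv) U recv]: least fixpoint, start Z0 = Sat(recv) = {Check, Req, Load}, add states in Sat(done ∨ recv) with some successor in Z. Z1 = {Check, Req, Load, Send}; fixed.
Sat(E[(done ∨ recv) U recv]) = {Check, Req, Load, Send}
Sat(r → E[(done ∨ recv) U recv]) = {Hold, Check, Store, Req, Load, Send}
AG (r → E[(done ∨ recv) U recv]): greatest fixpoint, start Z0 = {Hold, Check, Store, Req, Load, Send}, keep only states in Sat with every successor in Z. Z1 = {Hold, Store, Req, Load, Send}; Z2 = {Hold, Store, Req, Load}; fixed.
Sat(AG (r → E[(done ∨ recv) U recv])) = {Hold, Store, Req, Load}
Store ∈ Sat(AG (r → E[(done ∨ recv) U recv])) = {Hold, Store, Req, Load}, so the formula holds at Store.

Yes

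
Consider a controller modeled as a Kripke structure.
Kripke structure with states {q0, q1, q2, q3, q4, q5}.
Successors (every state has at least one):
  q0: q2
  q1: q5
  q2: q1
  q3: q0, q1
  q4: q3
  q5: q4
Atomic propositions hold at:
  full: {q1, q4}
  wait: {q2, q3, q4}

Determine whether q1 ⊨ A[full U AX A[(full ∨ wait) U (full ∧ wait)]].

Sat(full ∨ wait) = {q1, q2, q3, q4}
Sat(full ∧ wait) = {q4}
A[(full ∨ wait) U (full ∧ wait)]: least fixpoint, start Z0 = Sat((full ∧ wait)) = {q4}, add states in Sat(full ∨ wait) with every successor in Z. Already a fixed point.
Sat(A[(full ∨ wait) U (full ∧ wait)]) = {q4}
Sat(AX A[(full ∨ wait) U (full ∧ wait)]) = {s : every successor in {q4}} = {q5}
A[full U AX A[(full ∨ wait) U (full ∧ wait)]]: least fixpoint, start Z0 = Sat(AX A[(full ∨ wait) U (full ∧ wait)]) = {q5}, add states in Sat(full) with every successor in Z. Z1 = {q1, q5}; fixed.
Sat(A[full U AX A[(full ∨ wait) U (full ∧ wait)]]) = {q1, q5}
q1 ∈ Sat(A[full U AX A[(full ∨ wait) U (full ∧ wait)]]) = {q1, q5}, so the formula holds at q1.

Yes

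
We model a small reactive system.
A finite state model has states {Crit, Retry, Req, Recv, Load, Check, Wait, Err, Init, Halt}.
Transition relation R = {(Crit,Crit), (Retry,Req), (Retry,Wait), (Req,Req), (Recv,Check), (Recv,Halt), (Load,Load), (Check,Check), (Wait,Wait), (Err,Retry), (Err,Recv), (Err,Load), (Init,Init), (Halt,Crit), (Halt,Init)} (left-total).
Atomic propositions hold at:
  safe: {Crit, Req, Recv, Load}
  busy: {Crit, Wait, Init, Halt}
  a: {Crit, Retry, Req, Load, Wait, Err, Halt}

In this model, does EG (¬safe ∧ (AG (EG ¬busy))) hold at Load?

No

Sat(¬safe) = {Retry, Check, Wait, Err, Init, Halt}
Sat(¬busy) = {Retry, Req, Recv, Load, Check, Err}
EG ¬busy: greatest fixpoint, start Z0 = {Retry, Req, Recv, Load, Check, Err}, keep only states in Sat with some successor in Z. Already a fixed point.
Sat(EG ¬busy) = {Retry, Req, Recv, Load, Check, Err}
AG (EG ¬busy): greatest fixpoint, start Z0 = {Retry, Req, Recv, Load, Check, Err}, keep only states in Sat with every successor in Z. Z1 = {Req, Load, Check, Err}; Z2 = {Req, Load, Check}; fixed.
Sat(AG (EG ¬busy)) = {Req, Load, Check}
Sat(¬safe ∧ (AG (EG ¬busy))) = {Check}
EG (¬safe ∧ (AG (EG ¬busy))): greatest fixpoint, start Z0 = {Check}, keep only states in Sat with some successor in Z. Already a fixed point.
Sat(EG (¬safe ∧ (AG (EG ¬busy)))) = {Check}
Load ∉ Sat(EG (¬safe ∧ (AG (EG ¬busy)))) = {Check}, so the formula does not hold at Load.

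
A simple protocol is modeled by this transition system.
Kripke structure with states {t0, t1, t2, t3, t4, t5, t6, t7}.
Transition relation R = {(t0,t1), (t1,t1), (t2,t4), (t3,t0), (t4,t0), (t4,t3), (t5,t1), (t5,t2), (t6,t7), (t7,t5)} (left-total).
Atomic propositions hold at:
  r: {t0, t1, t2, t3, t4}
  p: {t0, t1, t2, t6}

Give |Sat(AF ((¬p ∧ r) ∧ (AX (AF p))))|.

Sat(¬p) = {t3, t4, t5, t7}
Sat(¬p ∧ r) = {t3, t4}
AF p: least fixpoint, start Z0 = {t0, t1, t2, t6}, add states with every successor in Z. Z1 = {t0, t1, t2, t3, t5, t6}; Z2 = {t0, t1, t2, t3, t4, t5, t6, t7}; fixed.
Sat(AF p) = {t0, t1, t2, t3, t4, t5, t6, t7}
Sat(AX (AF p)) = {s : every successor in {t0, t1, t2, t3, t4, t5, t6, t7}} = {t0, t1, t2, t3, t4, t5, t6, t7}
Sat((¬p ∧ r) ∧ (AX (AF p))) = {t3, t4}
AF ((¬p ∧ r) ∧ (AX (AF p))): least fixpoint, start Z0 = {t3, t4}, add states with every successor in Z. Z1 = {t2, t3, t4}; fixed.
Sat(AF ((¬p ∧ r) ∧ (AX (AF p)))) = {t2, t3, t4}
|Sat(AF ((¬p ∧ r) ∧ (AX (AF p))))| = |{t2, t3, t4}| = 3.

3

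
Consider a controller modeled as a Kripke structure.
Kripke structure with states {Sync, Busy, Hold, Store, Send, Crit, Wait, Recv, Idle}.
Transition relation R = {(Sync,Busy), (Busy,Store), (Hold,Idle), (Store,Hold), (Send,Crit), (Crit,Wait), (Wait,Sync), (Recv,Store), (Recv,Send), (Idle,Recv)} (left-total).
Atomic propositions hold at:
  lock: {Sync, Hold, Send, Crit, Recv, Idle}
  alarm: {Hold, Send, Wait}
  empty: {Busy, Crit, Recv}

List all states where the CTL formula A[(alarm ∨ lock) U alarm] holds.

Sat(alarm ∨ lock) = {Sync, Hold, Send, Crit, Wait, Recv, Idle}
A[(alarm ∨ lock) U alarm]: least fixpoint, start Z0 = Sat(alarm) = {Hold, Send, Wait}, add states in Sat(alarm ∨ lock) with every successor in Z. Z1 = {Hold, Send, Crit, Wait}; fixed.
Sat(A[(alarm ∨ lock) U alarm]) = {Hold, Send, Crit, Wait}

{Hold, Send, Crit, Wait}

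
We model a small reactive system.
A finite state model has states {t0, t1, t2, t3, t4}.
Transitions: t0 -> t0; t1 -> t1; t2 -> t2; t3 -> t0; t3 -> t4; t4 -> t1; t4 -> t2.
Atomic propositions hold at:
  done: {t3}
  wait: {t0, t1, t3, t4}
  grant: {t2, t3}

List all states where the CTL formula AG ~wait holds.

Sat(~wait) = {t2}
AG ~wait: greatest fixpoint, start Z0 = {t2}, keep only states in Sat with every successor in Z. Already a fixed point.
Sat(AG ~wait) = {t2}

{t2}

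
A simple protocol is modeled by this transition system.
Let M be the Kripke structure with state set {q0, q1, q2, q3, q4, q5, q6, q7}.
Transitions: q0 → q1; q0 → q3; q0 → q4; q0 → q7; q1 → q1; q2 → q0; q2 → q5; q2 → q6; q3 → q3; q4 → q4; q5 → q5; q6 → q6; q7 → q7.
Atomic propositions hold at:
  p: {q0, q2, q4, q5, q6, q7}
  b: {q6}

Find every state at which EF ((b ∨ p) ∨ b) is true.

{q0, q2, q4, q5, q6, q7}

Sat(b ∨ p) = {q0, q2, q4, q5, q6, q7}
Sat((b ∨ p) ∨ b) = {q0, q2, q4, q5, q6, q7}
EF ((b ∨ p) ∨ b): least fixpoint, start Z0 = {q0, q2, q4, q5, q6, q7}, add states with some successor in Z. Already a fixed point.
Sat(EF ((b ∨ p) ∨ b)) = {q0, q2, q4, q5, q6, q7}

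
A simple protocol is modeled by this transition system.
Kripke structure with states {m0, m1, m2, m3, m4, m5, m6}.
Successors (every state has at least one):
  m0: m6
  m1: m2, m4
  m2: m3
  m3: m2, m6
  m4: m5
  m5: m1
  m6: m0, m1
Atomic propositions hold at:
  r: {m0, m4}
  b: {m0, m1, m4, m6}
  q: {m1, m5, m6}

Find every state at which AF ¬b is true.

Sat(¬b) = {m2, m3, m5}
AF ¬b: least fixpoint, start Z0 = {m2, m3, m5}, add states with every successor in Z. Z1 = {m2, m3, m4, m5}; Z2 = {m1, m2, m3, m4, m5}; fixed.
Sat(AF ¬b) = {m1, m2, m3, m4, m5}

{m1, m2, m3, m4, m5}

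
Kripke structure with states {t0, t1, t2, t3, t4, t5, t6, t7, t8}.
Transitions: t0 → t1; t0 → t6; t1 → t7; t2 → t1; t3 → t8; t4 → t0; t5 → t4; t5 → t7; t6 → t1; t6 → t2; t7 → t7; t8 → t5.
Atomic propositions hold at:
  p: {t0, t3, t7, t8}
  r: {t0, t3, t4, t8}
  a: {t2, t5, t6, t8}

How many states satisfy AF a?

5

AF a: least fixpoint, start Z0 = {t2, t5, t6, t8}, add states with every successor in Z. Z1 = {t2, t3, t5, t6, t8}; fixed.
Sat(AF a) = {t2, t3, t5, t6, t8}
|Sat(AF a)| = |{t2, t3, t5, t6, t8}| = 5.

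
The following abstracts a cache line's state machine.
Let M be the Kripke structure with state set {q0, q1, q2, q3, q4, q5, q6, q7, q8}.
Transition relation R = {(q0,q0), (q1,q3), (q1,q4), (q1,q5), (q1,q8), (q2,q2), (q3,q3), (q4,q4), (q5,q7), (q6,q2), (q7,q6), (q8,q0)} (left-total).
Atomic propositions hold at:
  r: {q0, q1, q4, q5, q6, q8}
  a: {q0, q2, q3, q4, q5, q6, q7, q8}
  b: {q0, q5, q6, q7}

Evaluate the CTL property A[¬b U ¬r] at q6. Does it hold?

Sat(¬b) = {q1, q2, q3, q4, q8}
Sat(¬r) = {q2, q3, q7}
A[¬b U ¬r]: least fixpoint, start Z0 = Sat(¬r) = {q2, q3, q7}, add states in Sat(¬b) with every successor in Z. Already a fixed point.
Sat(A[¬b U ¬r]) = {q2, q3, q7}
q6 ∉ Sat(A[¬b U ¬r]) = {q2, q3, q7}, so the formula does not hold at q6.

No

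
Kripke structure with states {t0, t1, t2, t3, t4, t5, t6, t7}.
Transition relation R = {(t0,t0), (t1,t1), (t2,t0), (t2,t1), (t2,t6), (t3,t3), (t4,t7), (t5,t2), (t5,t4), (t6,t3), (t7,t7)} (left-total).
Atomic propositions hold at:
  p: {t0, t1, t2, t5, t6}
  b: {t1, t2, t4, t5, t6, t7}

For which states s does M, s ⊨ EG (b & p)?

{t1, t2, t5}

Sat(b & p) = {t1, t2, t5, t6}
EG (b & p): greatest fixpoint, start Z0 = {t1, t2, t5, t6}, keep only states in Sat with some successor in Z. Z1 = {t1, t2, t5}; fixed.
Sat(EG (b & p)) = {t1, t2, t5}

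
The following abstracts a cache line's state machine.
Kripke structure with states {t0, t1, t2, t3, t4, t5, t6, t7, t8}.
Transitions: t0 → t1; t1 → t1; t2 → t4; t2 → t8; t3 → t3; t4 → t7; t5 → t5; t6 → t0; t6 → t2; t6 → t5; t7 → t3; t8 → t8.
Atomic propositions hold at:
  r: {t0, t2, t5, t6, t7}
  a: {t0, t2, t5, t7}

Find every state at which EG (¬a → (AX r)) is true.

{t5, t6}

Sat(¬a) = {t1, t3, t4, t6, t8}
Sat(AX r) = {s : every successor in {t0, t2, t5, t6, t7}} = {t4, t5, t6}
Sat(¬a → (AX r)) = {t0, t2, t4, t5, t6, t7}
EG (¬a → (AX r)): greatest fixpoint, start Z0 = {t0, t2, t4, t5, t6, t7}, keep only states in Sat with some successor in Z. Z1 = {t2, t4, t5, t6}; Z2 = {t2, t5, t6}; Z3 = {t5, t6}; fixed.
Sat(EG (¬a → (AX r))) = {t5, t6}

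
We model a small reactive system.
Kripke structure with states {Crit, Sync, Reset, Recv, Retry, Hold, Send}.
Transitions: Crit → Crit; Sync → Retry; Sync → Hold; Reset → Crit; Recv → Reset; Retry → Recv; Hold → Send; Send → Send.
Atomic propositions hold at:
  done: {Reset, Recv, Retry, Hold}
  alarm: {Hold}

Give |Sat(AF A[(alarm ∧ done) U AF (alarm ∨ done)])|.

Sat(alarm ∧ done) = {Hold}
Sat(alarm ∨ done) = {Reset, Recv, Retry, Hold}
AF (alarm ∨ done): least fixpoint, start Z0 = {Reset, Recv, Retry, Hold}, add states with every successor in Z. Z1 = {Sync, Reset, Recv, Retry, Hold}; fixed.
Sat(AF (alarm ∨ done)) = {Sync, Reset, Recv, Retry, Hold}
A[(alarm ∧ done) U AF (alarm ∨ done)]: least fixpoint, start Z0 = Sat(AF (alarm ∨ done)) = {Sync, Reset, Recv, Retry, Hold}, add states in Sat(alarm ∧ done) with every successor in Z. Already a fixed point.
Sat(A[(alarm ∧ done) U AF (alarm ∨ done)]) = {Sync, Reset, Recv, Retry, Hold}
AF A[(alarm ∧ done) U AF (alarm ∨ done)]: least fixpoint, start Z0 = {Sync, Reset, Recv, Retry, Hold}, add states with every successor in Z. Already a fixed point.
Sat(AF A[(alarm ∧ done) U AF (alarm ∨ done)]) = {Sync, Reset, Recv, Retry, Hold}
|Sat(AF A[(alarm ∧ done) U AF (alarm ∨ done)])| = |{Sync, Reset, Recv, Retry, Hold}| = 5.

5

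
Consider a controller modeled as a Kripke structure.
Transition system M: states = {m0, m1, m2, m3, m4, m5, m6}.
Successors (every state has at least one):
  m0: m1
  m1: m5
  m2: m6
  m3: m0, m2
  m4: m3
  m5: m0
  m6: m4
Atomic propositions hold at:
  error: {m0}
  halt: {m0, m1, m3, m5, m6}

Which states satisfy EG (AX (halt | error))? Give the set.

Sat(halt | error) = {m0, m1, m3, m5, m6}
Sat(AX (halt | error)) = {s : every successor in {m0, m1, m3, m5, m6}} = {m0, m1, m2, m4, m5}
EG (AX (halt | error)): greatest fixpoint, start Z0 = {m0, m1, m2, m4, m5}, keep only states in Sat with some successor in Z. Z1 = {m0, m1, m5}; fixed.
Sat(EG (AX (halt | error))) = {m0, m1, m5}

{m0, m1, m5}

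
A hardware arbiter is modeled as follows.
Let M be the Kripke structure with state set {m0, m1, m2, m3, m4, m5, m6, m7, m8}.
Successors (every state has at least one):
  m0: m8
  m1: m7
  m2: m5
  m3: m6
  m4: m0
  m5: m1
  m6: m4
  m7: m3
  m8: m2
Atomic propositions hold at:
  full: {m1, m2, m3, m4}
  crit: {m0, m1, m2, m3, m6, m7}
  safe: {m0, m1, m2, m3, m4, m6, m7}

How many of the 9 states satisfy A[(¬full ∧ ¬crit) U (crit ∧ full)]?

5

Sat(¬full) = {m0, m5, m6, m7, m8}
Sat(¬crit) = {m4, m5, m8}
Sat(¬full ∧ ¬crit) = {m5, m8}
Sat(crit ∧ full) = {m1, m2, m3}
A[(¬full ∧ ¬crit) U (crit ∧ full)]: least fixpoint, start Z0 = Sat((crit ∧ full)) = {m1, m2, m3}, add states in Sat(¬full ∧ ¬crit) with every successor in Z. Z1 = {m1, m2, m3, m5, m8}; fixed.
Sat(A[(¬full ∧ ¬crit) U (crit ∧ full)]) = {m1, m2, m3, m5, m8}
|Sat(A[(¬full ∧ ¬crit) U (crit ∧ full)])| = |{m1, m2, m3, m5, m8}| = 5.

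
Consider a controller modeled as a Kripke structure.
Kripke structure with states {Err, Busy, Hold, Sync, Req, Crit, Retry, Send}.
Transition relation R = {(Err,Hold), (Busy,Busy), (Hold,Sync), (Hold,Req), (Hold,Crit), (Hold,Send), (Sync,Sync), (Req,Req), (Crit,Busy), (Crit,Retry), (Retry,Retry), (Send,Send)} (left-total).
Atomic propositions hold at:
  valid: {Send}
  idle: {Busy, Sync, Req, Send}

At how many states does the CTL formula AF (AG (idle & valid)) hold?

Sat(idle & valid) = {Send}
AG (idle & valid): greatest fixpoint, start Z0 = {Send}, keep only states in Sat with every successor in Z. Already a fixed point.
Sat(AG (idle & valid)) = {Send}
AF (AG (idle & valid)): least fixpoint, start Z0 = {Send}, add states with every successor in Z. Already a fixed point.
Sat(AF (AG (idle & valid))) = {Send}
|Sat(AF (AG (idle & valid)))| = |{Send}| = 1.

1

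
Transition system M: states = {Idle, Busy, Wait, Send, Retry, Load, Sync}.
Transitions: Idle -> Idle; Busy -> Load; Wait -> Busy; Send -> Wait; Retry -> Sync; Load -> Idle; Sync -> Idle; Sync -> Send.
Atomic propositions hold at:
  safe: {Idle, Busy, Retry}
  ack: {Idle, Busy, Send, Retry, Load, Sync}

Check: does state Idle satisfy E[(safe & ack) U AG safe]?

Sat(safe & ack) = {Idle, Busy, Retry}
AG safe: greatest fixpoint, start Z0 = {Idle, Busy, Retry}, keep only states in Sat with every successor in Z. Z1 = {Idle}; fixed.
Sat(AG safe) = {Idle}
E[(safe & ack) U AG safe]: least fixpoint, start Z0 = Sat(AG safe) = {Idle}, add states in Sat(safe & ack) with some successor in Z. Already a fixed point.
Sat(E[(safe & ack) U AG safe]) = {Idle}
Idle ∈ Sat(E[(safe & ack) U AG safe]) = {Idle}, so the formula holds at Idle.

Yes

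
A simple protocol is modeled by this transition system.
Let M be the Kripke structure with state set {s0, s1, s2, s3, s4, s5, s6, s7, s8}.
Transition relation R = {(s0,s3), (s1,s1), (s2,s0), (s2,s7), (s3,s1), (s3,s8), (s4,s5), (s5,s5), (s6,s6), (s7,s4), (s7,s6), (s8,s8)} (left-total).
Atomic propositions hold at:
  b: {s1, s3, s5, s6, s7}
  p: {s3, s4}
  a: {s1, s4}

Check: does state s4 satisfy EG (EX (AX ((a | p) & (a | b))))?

No

Sat(a | p) = {s1, s3, s4}
Sat(a | b) = {s1, s3, s4, s5, s6, s7}
Sat((a | p) & (a | b)) = {s1, s3, s4}
Sat(AX ((a | p) & (a | b))) = {s : every successor in {s1, s3, s4}} = {s0, s1}
Sat(EX (AX ((a | p) & (a | b)))) = {s : some successor in {s0, s1}} = {s1, s2, s3}
EG (EX (AX ((a | p) & (a | b)))): greatest fixpoint, start Z0 = {s1, s2, s3}, keep only states in Sat with some successor in Z. Z1 = {s1, s3}; fixed.
Sat(EG (EX (AX ((a | p) & (a | b))))) = {s1, s3}
s4 ∉ Sat(EG (EX (AX ((a | p) & (a | b))))) = {s1, s3}, so the formula does not hold at s4.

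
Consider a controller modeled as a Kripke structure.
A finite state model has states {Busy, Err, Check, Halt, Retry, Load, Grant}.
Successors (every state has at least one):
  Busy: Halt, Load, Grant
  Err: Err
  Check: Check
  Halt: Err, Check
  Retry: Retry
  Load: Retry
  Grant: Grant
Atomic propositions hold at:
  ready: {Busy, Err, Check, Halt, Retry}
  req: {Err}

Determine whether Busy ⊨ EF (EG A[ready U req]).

Yes

A[ready U req]: least fixpoint, start Z0 = Sat(req) = {Err}, add states in Sat(ready) with every successor in Z. Already a fixed point.
Sat(A[ready U req]) = {Err}
EG A[ready U req]: greatest fixpoint, start Z0 = {Err}, keep only states in Sat with some successor in Z. Already a fixed point.
Sat(EG A[ready U req]) = {Err}
EF (EG A[ready U req]): least fixpoint, start Z0 = {Err}, add states with some successor in Z. Z1 = {Err, Halt}; Z2 = {Busy, Err, Halt}; fixed.
Sat(EF (EG A[ready U req])) = {Busy, Err, Halt}
Busy ∈ Sat(EF (EG A[ready U req])) = {Busy, Err, Halt}, so the formula holds at Busy.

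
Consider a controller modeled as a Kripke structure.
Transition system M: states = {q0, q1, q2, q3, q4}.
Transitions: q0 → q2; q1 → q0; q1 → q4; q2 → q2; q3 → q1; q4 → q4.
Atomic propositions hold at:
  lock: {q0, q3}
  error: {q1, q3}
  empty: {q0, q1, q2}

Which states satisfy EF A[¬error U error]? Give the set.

Sat(¬error) = {q0, q2, q4}
A[¬error U error]: least fixpoint, start Z0 = Sat(error) = {q1, q3}, add states in Sat(¬error) with every successor in Z. Already a fixed point.
Sat(A[¬error U error]) = {q1, q3}
EF A[¬error U error]: least fixpoint, start Z0 = {q1, q3}, add states with some successor in Z. Already a fixed point.
Sat(EF A[¬error U error]) = {q1, q3}

{q1, q3}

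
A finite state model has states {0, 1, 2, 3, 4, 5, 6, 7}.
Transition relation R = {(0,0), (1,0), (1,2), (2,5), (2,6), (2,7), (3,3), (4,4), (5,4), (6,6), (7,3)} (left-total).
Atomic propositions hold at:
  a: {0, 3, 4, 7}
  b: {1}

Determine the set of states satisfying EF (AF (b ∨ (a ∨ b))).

Sat(a ∨ b) = {0, 1, 3, 4, 7}
Sat(b ∨ (a ∨ b)) = {0, 1, 3, 4, 7}
AF (b ∨ (a ∨ b)): least fixpoint, start Z0 = {0, 1, 3, 4, 7}, add states with every successor in Z. Z1 = {0, 1, 3, 4, 5, 7}; fixed.
Sat(AF (b ∨ (a ∨ b))) = {0, 1, 3, 4, 5, 7}
EF (AF (b ∨ (a ∨ b))): least fixpoint, start Z0 = {0, 1, 3, 4, 5, 7}, add states with some successor in Z. Z1 = {0, 1, 2, 3, 4, 5, 7}; fixed.
Sat(EF (AF (b ∨ (a ∨ b)))) = {0, 1, 2, 3, 4, 5, 7}

{0, 1, 2, 3, 4, 5, 7}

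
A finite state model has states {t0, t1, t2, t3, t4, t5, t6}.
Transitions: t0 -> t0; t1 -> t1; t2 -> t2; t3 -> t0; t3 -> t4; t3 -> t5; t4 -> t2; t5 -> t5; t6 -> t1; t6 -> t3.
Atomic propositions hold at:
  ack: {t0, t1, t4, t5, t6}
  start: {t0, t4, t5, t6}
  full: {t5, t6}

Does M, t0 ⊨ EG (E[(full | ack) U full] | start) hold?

Yes

Sat(full | ack) = {t0, t1, t4, t5, t6}
E[(full | ack) U full]: least fixpoint, start Z0 = Sat(full) = {t5, t6}, add states in Sat(full | ack) with some successor in Z. Already a fixed point.
Sat(E[(full | ack) U full]) = {t5, t6}
Sat(E[(full | ack) U full] | start) = {t0, t4, t5, t6}
EG (E[(full | ack) U full] | start): greatest fixpoint, start Z0 = {t0, t4, t5, t6}, keep only states in Sat with some successor in Z. Z1 = {t0, t5}; fixed.
Sat(EG (E[(full | ack) U full] | start)) = {t0, t5}
t0 ∈ Sat(EG (E[(full | ack) U full] | start)) = {t0, t5}, so the formula holds at t0.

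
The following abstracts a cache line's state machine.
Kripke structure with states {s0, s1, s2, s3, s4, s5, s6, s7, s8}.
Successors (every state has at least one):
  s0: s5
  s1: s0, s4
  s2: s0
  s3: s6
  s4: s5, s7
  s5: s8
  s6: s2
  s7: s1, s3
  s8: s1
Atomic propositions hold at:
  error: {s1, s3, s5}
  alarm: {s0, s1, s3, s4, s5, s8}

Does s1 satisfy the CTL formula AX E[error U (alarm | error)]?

Yes

Sat(alarm | error) = {s0, s1, s3, s4, s5, s8}
E[error U (alarm | error)]: least fixpoint, start Z0 = Sat((alarm | error)) = {s0, s1, s3, s4, s5, s8}, add states in Sat(error) with some successor in Z. Already a fixed point.
Sat(E[error U (alarm | error)]) = {s0, s1, s3, s4, s5, s8}
Sat(AX E[error U (alarm | error)]) = {s : every successor in {s0, s1, s3, s4, s5, s8}} = {s0, s1, s2, s5, s7, s8}
s1 ∈ Sat(AX E[error U (alarm | error)]) = {s0, s1, s2, s5, s7, s8}, so the formula holds at s1.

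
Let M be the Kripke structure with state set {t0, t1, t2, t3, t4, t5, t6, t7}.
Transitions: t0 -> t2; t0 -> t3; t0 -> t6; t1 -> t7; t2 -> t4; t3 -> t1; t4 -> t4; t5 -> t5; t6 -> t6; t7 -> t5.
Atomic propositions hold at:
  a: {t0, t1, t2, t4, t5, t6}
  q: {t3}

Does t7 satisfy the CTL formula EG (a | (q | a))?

Sat(q | a) = {t0, t1, t2, t3, t4, t5, t6}
Sat(a | (q | a)) = {t0, t1, t2, t3, t4, t5, t6}
EG (a | (q | a)): greatest fixpoint, start Z0 = {t0, t1, t2, t3, t4, t5, t6}, keep only states in Sat with some successor in Z. Z1 = {t0, t2, t3, t4, t5, t6}; Z2 = {t0, t2, t4, t5, t6}; fixed.
Sat(EG (a | (q | a))) = {t0, t2, t4, t5, t6}
t7 ∉ Sat(EG (a | (q | a))) = {t0, t2, t4, t5, t6}, so the formula does not hold at t7.

No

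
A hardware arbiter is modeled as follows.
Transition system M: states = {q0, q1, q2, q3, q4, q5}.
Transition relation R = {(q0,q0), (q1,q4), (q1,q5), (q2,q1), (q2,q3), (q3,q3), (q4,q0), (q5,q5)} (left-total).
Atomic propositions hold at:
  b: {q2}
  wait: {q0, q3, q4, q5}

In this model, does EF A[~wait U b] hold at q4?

Sat(~wait) = {q1, q2}
A[~wait U b]: least fixpoint, start Z0 = Sat(b) = {q2}, add states in Sat(~wait) with every successor in Z. Already a fixed point.
Sat(A[~wait U b]) = {q2}
EF A[~wait U b]: least fixpoint, start Z0 = {q2}, add states with some successor in Z. Already a fixed point.
Sat(EF A[~wait U b]) = {q2}
q4 ∉ Sat(EF A[~wait U b]) = {q2}, so the formula does not hold at q4.

No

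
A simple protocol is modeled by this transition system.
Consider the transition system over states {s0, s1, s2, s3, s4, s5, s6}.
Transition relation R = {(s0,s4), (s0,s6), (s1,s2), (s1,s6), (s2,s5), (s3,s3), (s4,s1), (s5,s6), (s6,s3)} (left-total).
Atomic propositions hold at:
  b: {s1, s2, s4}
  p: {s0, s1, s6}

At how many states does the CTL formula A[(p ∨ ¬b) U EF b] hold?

4

Sat(¬b) = {s0, s3, s5, s6}
Sat(p ∨ ¬b) = {s0, s1, s3, s5, s6}
EF b: least fixpoint, start Z0 = {s1, s2, s4}, add states with some successor in Z. Z1 = {s0, s1, s2, s4}; fixed.
Sat(EF b) = {s0, s1, s2, s4}
A[(p ∨ ¬b) U EF b]: least fixpoint, start Z0 = Sat(EF b) = {s0, s1, s2, s4}, add states in Sat(p ∨ ¬b) with every successor in Z. Already a fixed point.
Sat(A[(p ∨ ¬b) U EF b]) = {s0, s1, s2, s4}
|Sat(A[(p ∨ ¬b) U EF b])| = |{s0, s1, s2, s4}| = 4.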